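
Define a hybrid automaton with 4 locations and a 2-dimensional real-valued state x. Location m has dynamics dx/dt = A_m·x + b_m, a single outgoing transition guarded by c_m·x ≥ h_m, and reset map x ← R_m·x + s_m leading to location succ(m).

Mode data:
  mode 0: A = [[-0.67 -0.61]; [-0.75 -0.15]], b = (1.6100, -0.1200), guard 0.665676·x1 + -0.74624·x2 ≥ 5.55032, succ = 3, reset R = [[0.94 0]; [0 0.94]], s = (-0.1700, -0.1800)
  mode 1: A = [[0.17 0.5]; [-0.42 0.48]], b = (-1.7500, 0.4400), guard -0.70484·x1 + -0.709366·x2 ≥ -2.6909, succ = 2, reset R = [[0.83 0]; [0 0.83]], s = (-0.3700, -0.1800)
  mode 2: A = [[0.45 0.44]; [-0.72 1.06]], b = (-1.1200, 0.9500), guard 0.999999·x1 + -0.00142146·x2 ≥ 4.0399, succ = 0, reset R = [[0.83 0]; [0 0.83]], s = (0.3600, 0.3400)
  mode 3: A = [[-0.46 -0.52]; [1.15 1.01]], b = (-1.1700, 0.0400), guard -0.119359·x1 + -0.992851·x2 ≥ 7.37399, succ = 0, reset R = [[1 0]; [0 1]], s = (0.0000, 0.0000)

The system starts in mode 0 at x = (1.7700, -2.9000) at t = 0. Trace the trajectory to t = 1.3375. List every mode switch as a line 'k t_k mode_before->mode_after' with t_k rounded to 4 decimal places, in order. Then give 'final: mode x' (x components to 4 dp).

1 0.8832 0->3
final: 3 3.0032 -4.6326

Mode 0: guard c·x = 5.5503 hit at Δt = 0.8832 (t = 0.8832), x⁻ = (3.5131, -4.3039) → reset → x⁺ = (3.1323, -4.2256), jump to mode 3
Mode 3: flow for 0.4543 to horizon, guard not reached → x = (3.0032, -4.6326)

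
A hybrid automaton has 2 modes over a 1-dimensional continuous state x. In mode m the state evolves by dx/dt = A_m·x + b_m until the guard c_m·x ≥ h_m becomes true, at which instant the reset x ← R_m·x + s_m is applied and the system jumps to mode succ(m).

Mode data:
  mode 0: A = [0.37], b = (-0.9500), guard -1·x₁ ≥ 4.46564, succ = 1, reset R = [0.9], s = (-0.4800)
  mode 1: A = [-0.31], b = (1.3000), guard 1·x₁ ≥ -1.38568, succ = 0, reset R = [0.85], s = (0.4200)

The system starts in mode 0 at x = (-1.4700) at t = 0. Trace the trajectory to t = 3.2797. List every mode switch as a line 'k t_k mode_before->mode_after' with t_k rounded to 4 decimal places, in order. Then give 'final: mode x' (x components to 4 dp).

Mode 0: guard c·x = 4.4656 hit at Δt = 1.5000 (t = 1.5000), x⁻ = (-4.4656) → reset → x⁺ = (-4.4991), jump to mode 1
Mode 1: guard c·x = -1.3857 hit at Δt = 1.4304 (t = 2.9304), x⁻ = (-1.3857) → reset → x⁺ = (-0.7578), jump to mode 0
Mode 0: flow for 0.3493 to horizon, guard not reached → x = (-1.2166)

1 1.5000 0->1
2 2.9304 1->0
final: 0 -1.2166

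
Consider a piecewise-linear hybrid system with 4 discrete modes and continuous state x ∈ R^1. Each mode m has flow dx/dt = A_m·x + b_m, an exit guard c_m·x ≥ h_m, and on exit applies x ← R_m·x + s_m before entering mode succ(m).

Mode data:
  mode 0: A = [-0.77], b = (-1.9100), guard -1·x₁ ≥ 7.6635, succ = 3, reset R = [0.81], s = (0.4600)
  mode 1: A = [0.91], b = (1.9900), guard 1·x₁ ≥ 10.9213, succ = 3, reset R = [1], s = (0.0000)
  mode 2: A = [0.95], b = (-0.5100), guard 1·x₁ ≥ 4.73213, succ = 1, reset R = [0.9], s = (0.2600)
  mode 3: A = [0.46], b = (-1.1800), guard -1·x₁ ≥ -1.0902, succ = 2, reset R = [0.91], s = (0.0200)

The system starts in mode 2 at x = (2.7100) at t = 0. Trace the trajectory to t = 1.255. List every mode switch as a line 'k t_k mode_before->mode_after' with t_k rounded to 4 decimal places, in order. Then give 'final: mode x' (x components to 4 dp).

Mode 2: guard c·x = 4.7321 hit at Δt = 0.6924 (t = 0.6924), x⁻ = (4.7321) → reset → x⁺ = (4.5189), jump to mode 1
Mode 1: flow for 0.5626 to horizon, guard not reached → x = (9.0021)

1 0.6924 2->1
final: 1 9.0021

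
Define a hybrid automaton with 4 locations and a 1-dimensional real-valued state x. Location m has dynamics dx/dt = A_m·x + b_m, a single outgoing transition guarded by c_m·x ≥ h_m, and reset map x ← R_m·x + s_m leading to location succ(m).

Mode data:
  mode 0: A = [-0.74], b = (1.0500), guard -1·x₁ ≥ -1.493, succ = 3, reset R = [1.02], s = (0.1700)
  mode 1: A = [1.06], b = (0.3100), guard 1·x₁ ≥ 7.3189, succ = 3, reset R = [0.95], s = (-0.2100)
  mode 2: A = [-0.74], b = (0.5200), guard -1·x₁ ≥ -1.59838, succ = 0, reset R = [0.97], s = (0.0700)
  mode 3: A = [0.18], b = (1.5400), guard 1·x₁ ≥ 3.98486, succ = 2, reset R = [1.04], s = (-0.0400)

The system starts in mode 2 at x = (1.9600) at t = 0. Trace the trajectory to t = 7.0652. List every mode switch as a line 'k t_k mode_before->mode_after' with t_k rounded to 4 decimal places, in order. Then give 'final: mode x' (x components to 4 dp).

1 0.4583 2->0
2 1.8106 0->3
3 2.9319 3->2
4 4.7351 2->0
5 6.0874 0->3
final: 3 3.6651

Mode 2: guard c·x = -1.5984 hit at Δt = 0.4583 (t = 0.4583), x⁻ = (1.5984) → reset → x⁺ = (1.6204), jump to mode 0
Mode 0: guard c·x = -1.4930 hit at Δt = 1.3523 (t = 1.8106), x⁻ = (1.4930) → reset → x⁺ = (1.6929), jump to mode 3
Mode 3: guard c·x = 3.9849 hit at Δt = 1.1213 (t = 2.9319), x⁻ = (3.9849) → reset → x⁺ = (4.1043), jump to mode 2
Mode 2: guard c·x = -1.5984 hit at Δt = 1.8033 (t = 4.7351), x⁻ = (1.5984) → reset → x⁺ = (1.6204), jump to mode 0
Mode 0: guard c·x = -1.4930 hit at Δt = 1.3523 (t = 6.0874), x⁻ = (1.4930) → reset → x⁺ = (1.6929), jump to mode 3
Mode 3: flow for 0.9778 to horizon, guard not reached → x = (3.6651)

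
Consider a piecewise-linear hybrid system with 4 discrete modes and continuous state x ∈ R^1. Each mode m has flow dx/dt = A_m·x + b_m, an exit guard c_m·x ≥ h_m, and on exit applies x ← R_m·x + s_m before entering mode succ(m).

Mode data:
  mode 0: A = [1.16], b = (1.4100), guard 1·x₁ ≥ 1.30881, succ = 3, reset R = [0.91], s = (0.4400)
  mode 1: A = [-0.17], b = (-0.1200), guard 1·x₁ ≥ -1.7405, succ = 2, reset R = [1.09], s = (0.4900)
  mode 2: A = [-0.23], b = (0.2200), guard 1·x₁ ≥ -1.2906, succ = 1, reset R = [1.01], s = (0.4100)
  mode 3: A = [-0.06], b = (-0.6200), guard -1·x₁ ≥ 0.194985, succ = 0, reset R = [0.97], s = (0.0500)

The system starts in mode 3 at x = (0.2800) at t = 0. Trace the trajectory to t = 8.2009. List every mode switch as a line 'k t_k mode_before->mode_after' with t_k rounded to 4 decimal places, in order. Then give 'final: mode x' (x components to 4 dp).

1 0.7631 3->0
2 1.4979 0->3
3 4.2580 3->0
4 4.9928 0->3
5 7.7529 3->0
final: 0 0.5944

Mode 3: guard c·x = 0.1950 hit at Δt = 0.7631 (t = 0.7631), x⁻ = (-0.1950) → reset → x⁺ = (-0.1391), jump to mode 0
Mode 0: guard c·x = 1.3088 hit at Δt = 0.7348 (t = 1.4979), x⁻ = (1.3088) → reset → x⁺ = (1.6310), jump to mode 3
Mode 3: guard c·x = 0.1950 hit at Δt = 2.7601 (t = 4.2580), x⁻ = (-0.1950) → reset → x⁺ = (-0.1391), jump to mode 0
Mode 0: guard c·x = 1.3088 hit at Δt = 0.7348 (t = 4.9928), x⁻ = (1.3088) → reset → x⁺ = (1.6310), jump to mode 3
Mode 3: guard c·x = 0.1950 hit at Δt = 2.7601 (t = 7.7529), x⁻ = (-0.1950) → reset → x⁺ = (-0.1391), jump to mode 0
Mode 0: flow for 0.4480 to horizon, guard not reached → x = (0.5944)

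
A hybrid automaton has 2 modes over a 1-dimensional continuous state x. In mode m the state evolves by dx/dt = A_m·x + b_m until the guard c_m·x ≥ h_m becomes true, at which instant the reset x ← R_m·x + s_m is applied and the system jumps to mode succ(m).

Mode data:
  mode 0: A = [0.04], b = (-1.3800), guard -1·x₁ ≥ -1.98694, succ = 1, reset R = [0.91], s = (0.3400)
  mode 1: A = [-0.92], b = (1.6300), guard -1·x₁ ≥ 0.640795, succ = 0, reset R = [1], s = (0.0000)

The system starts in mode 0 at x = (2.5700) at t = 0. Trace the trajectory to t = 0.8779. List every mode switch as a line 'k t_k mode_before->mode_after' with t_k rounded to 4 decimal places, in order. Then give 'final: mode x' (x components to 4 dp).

1 0.4524 0->1
final: 1 2.0262

Mode 0: guard c·x = -1.9869 hit at Δt = 0.4524 (t = 0.4524), x⁻ = (1.9869) → reset → x⁺ = (2.1481), jump to mode 1
Mode 1: flow for 0.4255 to horizon, guard not reached → x = (2.0262)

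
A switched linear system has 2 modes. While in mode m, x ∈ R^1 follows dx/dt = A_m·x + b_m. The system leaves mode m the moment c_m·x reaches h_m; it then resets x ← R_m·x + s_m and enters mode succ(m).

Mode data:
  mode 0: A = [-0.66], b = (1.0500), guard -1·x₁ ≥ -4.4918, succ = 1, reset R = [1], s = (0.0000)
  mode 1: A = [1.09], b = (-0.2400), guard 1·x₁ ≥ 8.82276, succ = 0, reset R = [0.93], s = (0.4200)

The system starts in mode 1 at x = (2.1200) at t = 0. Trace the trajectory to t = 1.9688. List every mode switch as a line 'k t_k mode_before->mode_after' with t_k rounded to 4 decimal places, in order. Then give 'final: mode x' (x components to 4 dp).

1 1.3856 1->0
final: 0 6.3778

Mode 1: guard c·x = 8.8228 hit at Δt = 1.3856 (t = 1.3856), x⁻ = (8.8228) → reset → x⁺ = (8.6252), jump to mode 0
Mode 0: flow for 0.5832 to horizon, guard not reached → x = (6.3778)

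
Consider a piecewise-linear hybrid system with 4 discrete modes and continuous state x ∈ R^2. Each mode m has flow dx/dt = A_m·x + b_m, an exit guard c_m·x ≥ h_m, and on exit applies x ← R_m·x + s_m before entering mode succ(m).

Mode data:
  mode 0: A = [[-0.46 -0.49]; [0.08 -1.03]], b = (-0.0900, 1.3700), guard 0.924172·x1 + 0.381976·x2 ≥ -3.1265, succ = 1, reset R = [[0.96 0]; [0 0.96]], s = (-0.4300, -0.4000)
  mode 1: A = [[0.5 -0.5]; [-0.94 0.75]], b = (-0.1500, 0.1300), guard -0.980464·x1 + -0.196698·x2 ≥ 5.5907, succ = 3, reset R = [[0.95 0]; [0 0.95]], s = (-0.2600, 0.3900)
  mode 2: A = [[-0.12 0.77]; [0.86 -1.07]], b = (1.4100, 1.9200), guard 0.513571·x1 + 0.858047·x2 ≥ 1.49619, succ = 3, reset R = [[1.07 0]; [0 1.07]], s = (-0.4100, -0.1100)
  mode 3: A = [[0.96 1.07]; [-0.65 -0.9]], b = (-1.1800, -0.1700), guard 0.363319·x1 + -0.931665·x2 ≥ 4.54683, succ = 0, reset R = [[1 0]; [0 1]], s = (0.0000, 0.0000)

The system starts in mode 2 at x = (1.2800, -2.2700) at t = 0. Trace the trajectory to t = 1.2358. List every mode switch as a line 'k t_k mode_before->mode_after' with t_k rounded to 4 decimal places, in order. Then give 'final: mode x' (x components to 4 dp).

Mode 2: guard c·x = 1.4962 hit at Δt = 0.7582 (t = 0.7582), x⁻ = (1.8393, 0.6428) → reset → x⁺ = (1.5581, 0.5778), jump to mode 3
Mode 3: flow for 0.4776 to horizon, guard not reached → x = (1.9001, -0.1338)

1 0.7582 2->3
final: 3 1.9001 -0.1338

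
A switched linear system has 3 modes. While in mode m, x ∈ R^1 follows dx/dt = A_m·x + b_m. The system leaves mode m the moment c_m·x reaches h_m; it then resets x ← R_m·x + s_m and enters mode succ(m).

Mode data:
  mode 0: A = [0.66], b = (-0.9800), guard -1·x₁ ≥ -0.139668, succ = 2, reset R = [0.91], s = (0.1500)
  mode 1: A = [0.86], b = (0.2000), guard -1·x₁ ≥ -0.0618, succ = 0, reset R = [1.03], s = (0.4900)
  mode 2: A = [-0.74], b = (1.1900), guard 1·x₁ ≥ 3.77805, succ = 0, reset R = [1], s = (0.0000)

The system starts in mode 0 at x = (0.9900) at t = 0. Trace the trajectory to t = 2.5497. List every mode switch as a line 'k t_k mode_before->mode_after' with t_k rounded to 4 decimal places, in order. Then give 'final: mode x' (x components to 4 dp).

Mode 0: guard c·x = -0.1397 hit at Δt = 1.5152 (t = 1.5152), x⁻ = (0.1397) → reset → x⁺ = (0.2771), jump to mode 2
Mode 2: flow for 1.0345 to horizon, guard not reached → x = (0.9891)

1 1.5152 0->2
final: 2 0.9891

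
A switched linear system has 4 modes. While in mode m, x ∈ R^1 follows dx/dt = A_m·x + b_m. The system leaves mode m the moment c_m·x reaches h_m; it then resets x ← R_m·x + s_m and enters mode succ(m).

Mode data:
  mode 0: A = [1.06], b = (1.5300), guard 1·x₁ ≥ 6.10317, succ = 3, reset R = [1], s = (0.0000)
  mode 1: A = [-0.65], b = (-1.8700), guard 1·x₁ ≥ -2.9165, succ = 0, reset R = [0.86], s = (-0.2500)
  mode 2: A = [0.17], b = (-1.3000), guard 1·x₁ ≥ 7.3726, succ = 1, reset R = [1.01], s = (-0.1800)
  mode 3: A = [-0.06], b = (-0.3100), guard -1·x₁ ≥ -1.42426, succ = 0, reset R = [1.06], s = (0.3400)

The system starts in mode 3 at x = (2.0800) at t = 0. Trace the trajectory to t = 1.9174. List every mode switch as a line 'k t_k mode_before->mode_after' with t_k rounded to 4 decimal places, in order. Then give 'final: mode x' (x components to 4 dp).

1 1.5808 3->0
final: 0 3.2616

Mode 3: guard c·x = -1.4243 hit at Δt = 1.5808 (t = 1.5808), x⁻ = (1.4243) → reset → x⁺ = (1.8497), jump to mode 0
Mode 0: flow for 0.3366 to horizon, guard not reached → x = (3.2616)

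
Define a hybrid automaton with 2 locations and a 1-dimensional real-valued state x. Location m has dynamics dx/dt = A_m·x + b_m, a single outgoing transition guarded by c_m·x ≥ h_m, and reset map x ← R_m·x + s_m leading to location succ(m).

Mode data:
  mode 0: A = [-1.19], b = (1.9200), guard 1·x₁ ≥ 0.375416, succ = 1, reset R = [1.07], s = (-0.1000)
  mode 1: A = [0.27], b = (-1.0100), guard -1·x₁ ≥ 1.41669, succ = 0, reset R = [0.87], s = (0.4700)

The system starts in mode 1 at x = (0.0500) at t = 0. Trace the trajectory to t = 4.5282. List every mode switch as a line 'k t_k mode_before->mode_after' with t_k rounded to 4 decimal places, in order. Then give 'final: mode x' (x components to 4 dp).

Mode 1: guard c·x = 1.4167 hit at Δt = 1.2393 (t = 1.2393), x⁻ = (-1.4167) → reset → x⁺ = (-0.7625), jump to mode 0
Mode 0: guard c·x = 0.3754 hit at Δt = 0.5478 (t = 1.7871), x⁻ = (0.3754) → reset → x⁺ = (0.3017), jump to mode 1
Mode 1: guard c·x = 1.4167 hit at Δt = 1.5009 (t = 3.2880), x⁻ = (-1.4167) → reset → x⁺ = (-0.7625), jump to mode 0
Mode 0: guard c·x = 0.3754 hit at Δt = 0.5478 (t = 3.8358), x⁻ = (0.3754) → reset → x⁺ = (0.3017), jump to mode 1
Mode 1: flow for 0.6924 to horizon, guard not reached → x = (-0.4052)

1 1.2393 1->0
2 1.7871 0->1
3 3.2880 1->0
4 3.8358 0->1
final: 1 -0.4052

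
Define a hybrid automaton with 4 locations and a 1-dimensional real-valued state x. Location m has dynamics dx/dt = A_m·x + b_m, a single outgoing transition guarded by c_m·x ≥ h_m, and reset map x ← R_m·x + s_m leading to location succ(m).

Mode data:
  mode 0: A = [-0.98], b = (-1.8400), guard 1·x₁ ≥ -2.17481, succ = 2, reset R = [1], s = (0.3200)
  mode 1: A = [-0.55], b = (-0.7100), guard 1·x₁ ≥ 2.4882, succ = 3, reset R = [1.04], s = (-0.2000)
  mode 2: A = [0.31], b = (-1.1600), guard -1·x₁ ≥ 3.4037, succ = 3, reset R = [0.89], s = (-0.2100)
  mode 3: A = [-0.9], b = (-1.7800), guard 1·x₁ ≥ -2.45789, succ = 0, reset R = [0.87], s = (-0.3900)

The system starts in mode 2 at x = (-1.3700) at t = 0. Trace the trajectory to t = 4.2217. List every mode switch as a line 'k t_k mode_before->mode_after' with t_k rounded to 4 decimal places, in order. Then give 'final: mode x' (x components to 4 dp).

1 1.0804 2->3
2 2.1538 3->0
3 2.9534 0->2
4 3.7415 2->3
final: 3 -2.7966

Mode 2: guard c·x = 3.4037 hit at Δt = 1.0804 (t = 1.0804), x⁻ = (-3.4037) → reset → x⁺ = (-3.2393), jump to mode 3
Mode 3: guard c·x = -2.4579 hit at Δt = 1.0734 (t = 2.1538), x⁻ = (-2.4579) → reset → x⁺ = (-2.5284), jump to mode 0
Mode 0: guard c·x = -2.1748 hit at Δt = 0.7996 (t = 2.9534), x⁻ = (-2.1748) → reset → x⁺ = (-1.8548), jump to mode 2
Mode 2: guard c·x = 3.4037 hit at Δt = 0.7881 (t = 3.7415), x⁻ = (-3.4037) → reset → x⁺ = (-3.2393), jump to mode 3
Mode 3: flow for 0.4802 to horizon, guard not reached → x = (-2.7966)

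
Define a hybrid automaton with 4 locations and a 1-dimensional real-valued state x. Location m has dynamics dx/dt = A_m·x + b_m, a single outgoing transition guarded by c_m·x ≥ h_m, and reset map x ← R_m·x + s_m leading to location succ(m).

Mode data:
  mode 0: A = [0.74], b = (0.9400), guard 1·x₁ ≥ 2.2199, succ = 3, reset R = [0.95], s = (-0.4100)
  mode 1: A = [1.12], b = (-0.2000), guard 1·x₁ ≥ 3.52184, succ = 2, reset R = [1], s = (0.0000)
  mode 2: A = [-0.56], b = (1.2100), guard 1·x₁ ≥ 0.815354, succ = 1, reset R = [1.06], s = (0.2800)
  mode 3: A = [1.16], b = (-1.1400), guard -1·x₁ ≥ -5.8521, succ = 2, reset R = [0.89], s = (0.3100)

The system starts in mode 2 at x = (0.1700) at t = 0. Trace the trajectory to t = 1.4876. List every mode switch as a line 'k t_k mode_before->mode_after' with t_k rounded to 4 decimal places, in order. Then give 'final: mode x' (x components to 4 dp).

Mode 2: guard c·x = 0.8154 hit at Δt = 0.6997 (t = 0.6997), x⁻ = (0.8154) → reset → x⁺ = (1.1443), jump to mode 1
Mode 1: flow for 0.7879 to horizon, guard not reached → x = (2.5125)

1 0.6997 2->1
final: 1 2.5125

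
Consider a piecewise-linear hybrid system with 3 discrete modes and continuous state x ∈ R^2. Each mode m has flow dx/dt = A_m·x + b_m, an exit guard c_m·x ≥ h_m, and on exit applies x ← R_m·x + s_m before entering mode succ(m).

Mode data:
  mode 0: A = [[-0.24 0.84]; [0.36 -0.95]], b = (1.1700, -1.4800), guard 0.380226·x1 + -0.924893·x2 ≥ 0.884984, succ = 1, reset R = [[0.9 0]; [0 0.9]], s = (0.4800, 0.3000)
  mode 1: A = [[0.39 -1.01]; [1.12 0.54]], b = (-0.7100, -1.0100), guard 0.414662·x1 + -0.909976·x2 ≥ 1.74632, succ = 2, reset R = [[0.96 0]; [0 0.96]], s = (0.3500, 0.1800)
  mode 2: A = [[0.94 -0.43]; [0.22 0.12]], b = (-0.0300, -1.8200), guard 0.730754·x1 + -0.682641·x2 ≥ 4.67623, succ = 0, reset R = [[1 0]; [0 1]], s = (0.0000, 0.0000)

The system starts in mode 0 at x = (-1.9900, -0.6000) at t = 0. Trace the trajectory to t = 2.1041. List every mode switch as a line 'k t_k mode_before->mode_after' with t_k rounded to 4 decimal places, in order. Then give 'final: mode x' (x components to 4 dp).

Mode 0: guard c·x = 0.8850 hit at Δt = 0.9704 (t = 0.9704), x⁻ = (-1.4176, -1.5396) → reset → x⁺ = (-0.7959, -1.0857), jump to mode 1
Mode 1: guard c·x = 1.7463 hit at Δt = 0.4032 (t = 1.3736), x⁻ = (-0.5356, -2.1632) → reset → x⁺ = (-0.1642, -1.8966), jump to mode 2
Mode 2: flow for 0.7305 to horizon, guard not reached → x = (0.8048, -3.4232)

1 0.9704 0->1
2 1.3736 1->2
final: 2 0.8048 -3.4232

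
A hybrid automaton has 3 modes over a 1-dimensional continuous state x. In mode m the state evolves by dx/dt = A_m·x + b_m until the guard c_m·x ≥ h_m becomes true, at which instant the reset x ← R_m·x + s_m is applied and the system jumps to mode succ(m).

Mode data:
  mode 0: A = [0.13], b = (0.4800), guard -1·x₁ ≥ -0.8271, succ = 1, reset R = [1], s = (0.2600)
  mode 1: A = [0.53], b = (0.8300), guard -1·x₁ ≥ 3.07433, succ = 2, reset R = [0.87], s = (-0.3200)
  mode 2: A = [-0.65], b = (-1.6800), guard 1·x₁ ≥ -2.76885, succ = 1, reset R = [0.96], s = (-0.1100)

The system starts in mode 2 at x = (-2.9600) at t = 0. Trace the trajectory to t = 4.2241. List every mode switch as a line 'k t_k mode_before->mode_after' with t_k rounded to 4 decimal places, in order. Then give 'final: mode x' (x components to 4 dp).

Mode 2: guard c·x = -2.7689 hit at Δt = 1.0950 (t = 1.0950), x⁻ = (-2.7689) → reset → x⁺ = (-2.7681), jump to mode 1
Mode 1: guard c·x = 3.0743 hit at Δt = 0.4282 (t = 1.5232), x⁻ = (-3.0743) → reset → x⁺ = (-2.9947), jump to mode 2
Mode 2: guard c·x = -2.7689 hit at Δt = 1.2309 (t = 2.7541), x⁻ = (-2.7689) → reset → x⁺ = (-2.7681), jump to mode 1
Mode 1: guard c·x = 3.0743 hit at Δt = 0.4282 (t = 3.1823), x⁻ = (-3.0743) → reset → x⁺ = (-2.9947), jump to mode 2
Mode 2: flow for 1.0418 to horizon, guard not reached → x = (-2.7929)

1 1.0950 2->1
2 1.5232 1->2
3 2.7541 2->1
4 3.1823 1->2
final: 2 -2.7929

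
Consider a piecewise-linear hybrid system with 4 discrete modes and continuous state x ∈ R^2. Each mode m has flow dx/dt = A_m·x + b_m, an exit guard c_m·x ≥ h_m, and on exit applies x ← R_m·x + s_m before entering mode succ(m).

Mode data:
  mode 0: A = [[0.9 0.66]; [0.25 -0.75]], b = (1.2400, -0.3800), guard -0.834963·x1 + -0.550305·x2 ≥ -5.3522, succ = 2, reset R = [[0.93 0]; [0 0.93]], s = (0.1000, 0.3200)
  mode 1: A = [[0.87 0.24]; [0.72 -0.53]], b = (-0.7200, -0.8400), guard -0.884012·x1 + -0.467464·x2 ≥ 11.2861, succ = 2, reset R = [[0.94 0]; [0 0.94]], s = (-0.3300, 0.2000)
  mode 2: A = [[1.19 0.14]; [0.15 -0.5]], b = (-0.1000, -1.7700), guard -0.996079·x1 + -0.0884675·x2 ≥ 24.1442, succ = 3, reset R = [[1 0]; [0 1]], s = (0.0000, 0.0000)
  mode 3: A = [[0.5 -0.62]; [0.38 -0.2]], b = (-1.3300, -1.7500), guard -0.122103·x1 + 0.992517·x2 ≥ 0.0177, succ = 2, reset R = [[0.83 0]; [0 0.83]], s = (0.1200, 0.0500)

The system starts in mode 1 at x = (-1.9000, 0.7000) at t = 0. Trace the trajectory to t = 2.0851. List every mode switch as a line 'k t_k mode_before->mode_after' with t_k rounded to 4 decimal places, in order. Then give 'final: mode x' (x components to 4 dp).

Mode 1: guard c·x = 11.2861 hit at Δt = 1.5216 (t = 1.5216), x⁻ = (-10.2520, -4.7559) → reset → x⁺ = (-9.9669, -4.2706), jump to mode 2
Mode 2: flow for 0.5635 to horizon, guard not reached → x = (-20.0886, -5.1738)

1 1.5216 1->2
final: 2 -20.0886 -5.1738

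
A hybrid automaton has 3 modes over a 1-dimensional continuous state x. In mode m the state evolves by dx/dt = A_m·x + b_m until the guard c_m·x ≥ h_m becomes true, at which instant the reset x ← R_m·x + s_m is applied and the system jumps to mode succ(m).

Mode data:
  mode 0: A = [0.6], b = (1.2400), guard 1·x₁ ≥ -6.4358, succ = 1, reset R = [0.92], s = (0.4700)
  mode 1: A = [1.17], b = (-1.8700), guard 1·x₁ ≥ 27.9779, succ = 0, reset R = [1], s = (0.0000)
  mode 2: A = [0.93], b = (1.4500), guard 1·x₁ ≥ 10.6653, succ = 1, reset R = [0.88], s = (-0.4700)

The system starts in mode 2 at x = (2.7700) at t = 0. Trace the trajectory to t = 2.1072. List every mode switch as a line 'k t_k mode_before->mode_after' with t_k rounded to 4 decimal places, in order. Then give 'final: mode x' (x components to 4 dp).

Mode 2: guard c·x = 10.6653 hit at Δt = 1.1162 (t = 1.1162), x⁻ = (10.6653) → reset → x⁺ = (8.9155), jump to mode 1
Mode 1: flow for 0.9910 to horizon, guard not reached → x = (24.9271)

1 1.1162 2->1
final: 1 24.9271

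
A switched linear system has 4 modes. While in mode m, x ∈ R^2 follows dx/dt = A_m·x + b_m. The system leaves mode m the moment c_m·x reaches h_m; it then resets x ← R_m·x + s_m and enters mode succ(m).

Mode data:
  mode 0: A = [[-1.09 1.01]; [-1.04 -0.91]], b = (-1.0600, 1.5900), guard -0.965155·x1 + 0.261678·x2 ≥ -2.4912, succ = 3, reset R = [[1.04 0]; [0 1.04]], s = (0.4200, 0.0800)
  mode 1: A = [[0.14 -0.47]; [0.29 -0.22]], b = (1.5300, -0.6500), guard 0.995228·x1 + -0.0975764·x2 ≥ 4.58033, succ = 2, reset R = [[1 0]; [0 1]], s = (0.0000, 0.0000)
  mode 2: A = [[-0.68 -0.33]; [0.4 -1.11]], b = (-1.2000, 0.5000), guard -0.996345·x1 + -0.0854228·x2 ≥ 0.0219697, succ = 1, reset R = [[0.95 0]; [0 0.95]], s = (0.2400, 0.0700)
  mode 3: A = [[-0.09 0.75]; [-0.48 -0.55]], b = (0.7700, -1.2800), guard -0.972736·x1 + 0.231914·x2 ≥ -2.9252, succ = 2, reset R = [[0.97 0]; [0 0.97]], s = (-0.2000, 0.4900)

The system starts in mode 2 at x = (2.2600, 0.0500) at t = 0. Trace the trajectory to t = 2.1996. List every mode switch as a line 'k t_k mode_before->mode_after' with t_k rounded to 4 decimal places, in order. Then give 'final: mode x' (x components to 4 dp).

1 1.1688 2->1
final: 1 1.7438 0.1114

Mode 2: guard c·x = 0.0220 hit at Δt = 1.1688 (t = 1.1688), x⁻ = (-0.0674, 0.5288) → reset → x⁺ = (0.1760, 0.5724), jump to mode 1
Mode 1: flow for 1.0308 to horizon, guard not reached → x = (1.7438, 0.1114)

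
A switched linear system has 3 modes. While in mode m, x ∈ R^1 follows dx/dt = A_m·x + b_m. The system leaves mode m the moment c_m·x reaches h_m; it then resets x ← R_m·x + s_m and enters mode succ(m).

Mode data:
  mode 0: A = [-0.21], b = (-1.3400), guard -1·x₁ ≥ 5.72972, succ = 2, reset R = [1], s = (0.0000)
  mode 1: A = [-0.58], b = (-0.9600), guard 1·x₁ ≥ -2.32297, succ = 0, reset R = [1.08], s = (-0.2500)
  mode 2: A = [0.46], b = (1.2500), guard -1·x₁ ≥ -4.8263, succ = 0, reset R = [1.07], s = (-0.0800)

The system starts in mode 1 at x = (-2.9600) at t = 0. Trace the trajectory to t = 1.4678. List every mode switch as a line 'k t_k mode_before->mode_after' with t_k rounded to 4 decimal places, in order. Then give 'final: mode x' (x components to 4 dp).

Mode 1: guard c·x = -2.3230 hit at Δt = 1.1549 (t = 1.1549), x⁻ = (-2.3230) → reset → x⁺ = (-2.7588), jump to mode 0
Mode 0: flow for 0.3129 to horizon, guard not reached → x = (-2.9892)

1 1.1549 1->0
final: 0 -2.9892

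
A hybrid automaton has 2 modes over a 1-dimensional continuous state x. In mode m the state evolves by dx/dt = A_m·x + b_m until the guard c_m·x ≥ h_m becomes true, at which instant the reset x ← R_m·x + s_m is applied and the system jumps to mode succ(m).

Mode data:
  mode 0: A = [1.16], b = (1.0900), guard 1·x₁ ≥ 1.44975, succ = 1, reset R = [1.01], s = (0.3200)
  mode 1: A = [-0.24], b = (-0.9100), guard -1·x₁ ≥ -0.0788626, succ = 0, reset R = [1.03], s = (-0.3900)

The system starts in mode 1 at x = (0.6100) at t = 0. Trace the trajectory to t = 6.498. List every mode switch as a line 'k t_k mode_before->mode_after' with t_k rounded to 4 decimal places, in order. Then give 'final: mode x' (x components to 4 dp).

Mode 1: guard c·x = -0.0789 hit at Δt = 0.5358 (t = 0.5358), x⁻ = (0.0789) → reset → x⁺ = (-0.3088), jump to mode 0
Mode 0: guard c·x = 1.4498 hit at Δt = 1.1480 (t = 1.6838), x⁻ = (1.4497) → reset → x⁺ = (1.7842), jump to mode 1
Mode 1: guard c·x = -0.0789 hit at Δt = 1.5211 (t = 3.2049), x⁻ = (0.0789) → reset → x⁺ = (-0.3088), jump to mode 0
Mode 0: guard c·x = 1.4498 hit at Δt = 1.1480 (t = 4.3529), x⁻ = (1.4497) → reset → x⁺ = (1.7842), jump to mode 1
Mode 1: guard c·x = -0.0789 hit at Δt = 1.5211 (t = 5.8740), x⁻ = (0.0789) → reset → x⁺ = (-0.3088), jump to mode 0
Mode 0: flow for 0.6240 to horizon, guard not reached → x = (0.3614)

1 0.5358 1->0
2 1.6838 0->1
3 3.2049 1->0
4 4.3529 0->1
5 5.8740 1->0
final: 0 0.3614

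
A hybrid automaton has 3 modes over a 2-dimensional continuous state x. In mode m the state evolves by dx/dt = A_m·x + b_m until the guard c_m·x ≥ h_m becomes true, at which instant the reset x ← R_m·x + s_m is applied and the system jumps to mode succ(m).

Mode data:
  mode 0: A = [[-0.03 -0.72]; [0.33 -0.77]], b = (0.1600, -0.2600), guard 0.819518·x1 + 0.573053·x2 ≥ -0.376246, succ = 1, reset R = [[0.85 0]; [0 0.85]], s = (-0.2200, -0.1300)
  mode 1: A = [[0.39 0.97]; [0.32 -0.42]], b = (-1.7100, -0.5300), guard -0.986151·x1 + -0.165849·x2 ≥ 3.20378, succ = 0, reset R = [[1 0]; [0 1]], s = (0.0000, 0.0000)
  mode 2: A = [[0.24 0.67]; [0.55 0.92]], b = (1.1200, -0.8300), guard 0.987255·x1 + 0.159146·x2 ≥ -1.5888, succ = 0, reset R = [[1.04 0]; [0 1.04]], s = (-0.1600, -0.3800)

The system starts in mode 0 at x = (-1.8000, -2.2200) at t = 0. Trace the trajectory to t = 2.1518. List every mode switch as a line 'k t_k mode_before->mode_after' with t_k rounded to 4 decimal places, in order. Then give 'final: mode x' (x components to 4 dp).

Mode 0: guard c·x = -0.3762 hit at Δt = 1.5534 (t = 1.5534), x⁻ = (0.2689, -1.0411) → reset → x⁺ = (0.0086, -1.0150), jump to mode 1
Mode 1: flow for 0.5984 to horizon, guard not reached → x = (-1.8547, -1.2249)

1 1.5534 0->1
final: 1 -1.8547 -1.2249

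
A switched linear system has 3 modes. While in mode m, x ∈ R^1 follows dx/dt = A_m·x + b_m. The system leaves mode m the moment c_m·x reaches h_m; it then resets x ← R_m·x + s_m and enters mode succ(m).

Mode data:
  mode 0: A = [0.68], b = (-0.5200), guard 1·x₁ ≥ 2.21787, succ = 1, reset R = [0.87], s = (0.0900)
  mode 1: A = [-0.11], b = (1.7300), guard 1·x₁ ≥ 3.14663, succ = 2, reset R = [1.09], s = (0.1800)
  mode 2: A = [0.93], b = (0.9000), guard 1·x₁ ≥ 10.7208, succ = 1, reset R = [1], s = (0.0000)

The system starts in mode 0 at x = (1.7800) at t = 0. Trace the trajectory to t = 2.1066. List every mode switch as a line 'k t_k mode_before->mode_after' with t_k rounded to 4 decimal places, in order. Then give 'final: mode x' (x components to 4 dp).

1 0.5273 0->1
2 1.3073 1->2
final: 2 8.6587

Mode 0: guard c·x = 2.2179 hit at Δt = 0.5273 (t = 0.5273), x⁻ = (2.2179) → reset → x⁺ = (2.0195), jump to mode 1
Mode 1: guard c·x = 3.1466 hit at Δt = 0.7800 (t = 1.3073), x⁻ = (3.1466) → reset → x⁺ = (3.6098), jump to mode 2
Mode 2: flow for 0.7993 to horizon, guard not reached → x = (8.6587)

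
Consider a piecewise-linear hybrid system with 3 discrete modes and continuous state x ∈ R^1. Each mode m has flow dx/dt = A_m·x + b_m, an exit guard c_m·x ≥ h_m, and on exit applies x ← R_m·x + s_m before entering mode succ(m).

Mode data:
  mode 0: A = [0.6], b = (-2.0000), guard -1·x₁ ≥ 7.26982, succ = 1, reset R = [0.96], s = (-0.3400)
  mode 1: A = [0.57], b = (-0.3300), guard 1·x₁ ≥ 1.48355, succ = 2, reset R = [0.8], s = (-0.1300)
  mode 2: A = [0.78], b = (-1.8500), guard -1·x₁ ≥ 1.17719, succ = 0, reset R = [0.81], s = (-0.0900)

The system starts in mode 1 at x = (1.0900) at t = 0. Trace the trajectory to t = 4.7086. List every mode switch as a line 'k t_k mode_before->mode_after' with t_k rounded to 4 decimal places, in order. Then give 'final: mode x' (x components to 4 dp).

1 1.0018 1->2
2 2.2747 2->0
3 3.7494 0->1
final: 1 -13.0658

Mode 1: guard c·x = 1.4835 hit at Δt = 1.0018 (t = 1.0018), x⁻ = (1.4835) → reset → x⁺ = (1.0568), jump to mode 2
Mode 2: guard c·x = 1.1772 hit at Δt = 1.2729 (t = 2.2747), x⁻ = (-1.1772) → reset → x⁺ = (-1.0435), jump to mode 0
Mode 0: guard c·x = 7.2698 hit at Δt = 1.4747 (t = 3.7494), x⁻ = (-7.2698) → reset → x⁺ = (-7.3190), jump to mode 1
Mode 1: flow for 0.9592 to horizon, guard not reached → x = (-13.0658)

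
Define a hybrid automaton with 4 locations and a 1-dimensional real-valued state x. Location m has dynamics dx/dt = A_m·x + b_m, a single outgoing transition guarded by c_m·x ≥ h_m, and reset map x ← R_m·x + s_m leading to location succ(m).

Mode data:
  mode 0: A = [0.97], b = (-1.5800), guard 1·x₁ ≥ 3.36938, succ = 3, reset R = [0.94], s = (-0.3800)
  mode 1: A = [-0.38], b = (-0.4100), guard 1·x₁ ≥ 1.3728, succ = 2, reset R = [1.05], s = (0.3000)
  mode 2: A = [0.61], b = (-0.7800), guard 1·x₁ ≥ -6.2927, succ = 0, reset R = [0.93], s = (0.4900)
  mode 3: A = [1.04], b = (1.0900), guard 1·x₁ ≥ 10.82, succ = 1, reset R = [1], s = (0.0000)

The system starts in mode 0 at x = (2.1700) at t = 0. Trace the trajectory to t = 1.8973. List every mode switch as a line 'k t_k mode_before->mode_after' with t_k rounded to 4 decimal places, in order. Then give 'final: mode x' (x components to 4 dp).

1 1.2044 0->3
final: 3 6.8361

Mode 0: guard c·x = 3.3694 hit at Δt = 1.2044 (t = 1.2044), x⁻ = (3.3694) → reset → x⁺ = (2.7872), jump to mode 3
Mode 3: flow for 0.6929 to horizon, guard not reached → x = (6.8361)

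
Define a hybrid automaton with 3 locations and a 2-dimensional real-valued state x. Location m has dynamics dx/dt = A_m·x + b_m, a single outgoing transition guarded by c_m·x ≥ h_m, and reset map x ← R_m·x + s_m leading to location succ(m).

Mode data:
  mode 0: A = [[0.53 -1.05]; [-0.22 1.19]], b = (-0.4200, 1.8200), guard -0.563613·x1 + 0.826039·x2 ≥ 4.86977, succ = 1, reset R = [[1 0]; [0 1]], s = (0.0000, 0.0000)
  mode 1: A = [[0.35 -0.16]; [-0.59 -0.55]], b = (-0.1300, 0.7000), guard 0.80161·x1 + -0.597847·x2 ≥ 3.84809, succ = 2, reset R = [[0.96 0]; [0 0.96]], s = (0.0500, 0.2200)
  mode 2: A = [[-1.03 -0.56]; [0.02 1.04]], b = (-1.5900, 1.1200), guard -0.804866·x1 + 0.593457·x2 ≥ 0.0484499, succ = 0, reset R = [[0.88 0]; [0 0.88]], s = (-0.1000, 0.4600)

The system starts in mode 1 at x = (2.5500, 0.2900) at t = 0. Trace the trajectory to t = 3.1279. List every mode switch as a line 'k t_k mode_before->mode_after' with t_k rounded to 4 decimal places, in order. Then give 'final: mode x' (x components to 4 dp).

Mode 1: guard c·x = 3.8481 hit at Δt = 1.3880 (t = 1.3880), x⁻ = (4.0045, -1.0672) → reset → x⁺ = (3.8943, -0.8045), jump to mode 2
Mode 2: guard c·x = 0.0484 hit at Δt = 1.3074 (t = 2.6954), x⁻ = (0.0105, 0.0959) → reset → x⁺ = (-0.0907, 0.5444), jump to mode 0
Mode 0: flow for 0.4325 to horizon, guard not reached → x = (-0.9163, 1.9899)

1 1.3880 1->2
2 2.6954 2->0
final: 0 -0.9163 1.9899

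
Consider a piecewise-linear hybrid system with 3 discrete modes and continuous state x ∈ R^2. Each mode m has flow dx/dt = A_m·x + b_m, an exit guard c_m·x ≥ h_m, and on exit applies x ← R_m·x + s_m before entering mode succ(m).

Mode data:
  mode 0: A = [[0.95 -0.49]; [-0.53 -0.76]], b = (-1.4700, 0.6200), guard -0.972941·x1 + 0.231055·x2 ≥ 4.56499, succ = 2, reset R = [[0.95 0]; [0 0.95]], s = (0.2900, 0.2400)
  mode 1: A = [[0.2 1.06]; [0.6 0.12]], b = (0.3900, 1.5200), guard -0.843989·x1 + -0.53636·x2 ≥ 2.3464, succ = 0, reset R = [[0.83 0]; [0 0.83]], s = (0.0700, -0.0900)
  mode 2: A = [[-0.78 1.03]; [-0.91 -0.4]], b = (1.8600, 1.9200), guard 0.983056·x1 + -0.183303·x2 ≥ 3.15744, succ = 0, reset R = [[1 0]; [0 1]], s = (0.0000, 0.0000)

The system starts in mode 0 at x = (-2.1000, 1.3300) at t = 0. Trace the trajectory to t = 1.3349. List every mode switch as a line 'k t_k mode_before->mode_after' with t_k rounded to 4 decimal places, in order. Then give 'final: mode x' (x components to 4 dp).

Mode 0: guard c·x = 4.5650 hit at Δt = 0.4191 (t = 0.4191), x⁻ = (-4.2666, 1.7911) → reset → x⁺ = (-3.7633, 1.9415), jump to mode 2
Mode 2: flow for 0.9158 to horizon, guard not reached → x = (1.4869, 3.3541)

1 0.4191 0->2
final: 2 1.4869 3.3541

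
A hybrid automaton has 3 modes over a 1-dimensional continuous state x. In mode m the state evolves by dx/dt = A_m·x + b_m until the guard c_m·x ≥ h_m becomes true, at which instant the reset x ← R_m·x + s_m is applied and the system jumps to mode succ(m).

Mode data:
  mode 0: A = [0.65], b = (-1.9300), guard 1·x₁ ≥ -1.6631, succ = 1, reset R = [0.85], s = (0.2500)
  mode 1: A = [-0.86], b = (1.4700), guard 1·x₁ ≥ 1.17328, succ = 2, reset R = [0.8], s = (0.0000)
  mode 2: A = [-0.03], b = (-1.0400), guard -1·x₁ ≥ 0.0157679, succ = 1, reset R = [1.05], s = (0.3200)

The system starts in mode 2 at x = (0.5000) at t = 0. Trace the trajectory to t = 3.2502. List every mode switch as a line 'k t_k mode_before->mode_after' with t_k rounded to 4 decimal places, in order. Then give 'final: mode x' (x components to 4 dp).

Mode 2: guard c·x = 0.0158 hit at Δt = 0.4925 (t = 0.4925), x⁻ = (-0.0158) → reset → x⁺ = (0.3034), jump to mode 1
Mode 1: guard c·x = 1.1733 hit at Δt = 1.1212 (t = 1.6137), x⁻ = (1.1733) → reset → x⁺ = (0.9386), jump to mode 2
Mode 2: guard c·x = 0.0158 hit at Δt = 0.9057 (t = 2.5194), x⁻ = (-0.0158) → reset → x⁺ = (0.3034), jump to mode 1
Mode 1: flow for 0.7308 to horizon, guard not reached → x = (0.9594)

1 0.4925 2->1
2 1.6137 1->2
3 2.5194 2->1
final: 1 0.9594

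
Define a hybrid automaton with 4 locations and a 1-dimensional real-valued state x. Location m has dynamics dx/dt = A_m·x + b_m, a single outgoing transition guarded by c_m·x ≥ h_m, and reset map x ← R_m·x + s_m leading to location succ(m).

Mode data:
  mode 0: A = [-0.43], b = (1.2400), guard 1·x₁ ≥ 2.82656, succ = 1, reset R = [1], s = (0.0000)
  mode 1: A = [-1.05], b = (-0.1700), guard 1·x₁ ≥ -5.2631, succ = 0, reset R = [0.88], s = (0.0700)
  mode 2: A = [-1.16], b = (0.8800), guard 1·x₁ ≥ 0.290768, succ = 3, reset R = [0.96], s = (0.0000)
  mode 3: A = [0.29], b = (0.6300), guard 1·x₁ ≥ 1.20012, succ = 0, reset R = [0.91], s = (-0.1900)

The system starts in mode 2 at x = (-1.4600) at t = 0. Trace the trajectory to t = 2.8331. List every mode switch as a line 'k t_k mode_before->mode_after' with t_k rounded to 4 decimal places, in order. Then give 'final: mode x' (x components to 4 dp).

1 1.3418 2->3
2 2.4416 3->0
final: 0 1.2091

Mode 2: guard c·x = 0.2908 hit at Δt = 1.3418 (t = 1.3418), x⁻ = (0.2908) → reset → x⁺ = (0.2791), jump to mode 3
Mode 3: guard c·x = 1.2001 hit at Δt = 1.0998 (t = 2.4416), x⁻ = (1.2001) → reset → x⁺ = (0.9021), jump to mode 0
Mode 0: flow for 0.3915 to horizon, guard not reached → x = (1.2091)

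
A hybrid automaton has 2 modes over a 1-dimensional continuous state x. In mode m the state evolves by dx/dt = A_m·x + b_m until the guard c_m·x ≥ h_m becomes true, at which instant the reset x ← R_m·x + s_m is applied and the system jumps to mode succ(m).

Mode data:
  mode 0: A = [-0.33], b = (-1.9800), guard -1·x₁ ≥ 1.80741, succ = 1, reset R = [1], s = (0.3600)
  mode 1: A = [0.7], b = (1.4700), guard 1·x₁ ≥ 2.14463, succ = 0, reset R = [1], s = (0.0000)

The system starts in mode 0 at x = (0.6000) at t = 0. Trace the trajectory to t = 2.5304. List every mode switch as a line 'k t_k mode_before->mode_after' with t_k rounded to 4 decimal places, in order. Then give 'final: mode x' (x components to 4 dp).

1 1.3750 0->1
final: 1 -0.6348

Mode 0: guard c·x = 1.8074 hit at Δt = 1.3750 (t = 1.3750), x⁻ = (-1.8074) → reset → x⁺ = (-1.4474), jump to mode 1
Mode 1: flow for 1.1554 to horizon, guard not reached → x = (-0.6348)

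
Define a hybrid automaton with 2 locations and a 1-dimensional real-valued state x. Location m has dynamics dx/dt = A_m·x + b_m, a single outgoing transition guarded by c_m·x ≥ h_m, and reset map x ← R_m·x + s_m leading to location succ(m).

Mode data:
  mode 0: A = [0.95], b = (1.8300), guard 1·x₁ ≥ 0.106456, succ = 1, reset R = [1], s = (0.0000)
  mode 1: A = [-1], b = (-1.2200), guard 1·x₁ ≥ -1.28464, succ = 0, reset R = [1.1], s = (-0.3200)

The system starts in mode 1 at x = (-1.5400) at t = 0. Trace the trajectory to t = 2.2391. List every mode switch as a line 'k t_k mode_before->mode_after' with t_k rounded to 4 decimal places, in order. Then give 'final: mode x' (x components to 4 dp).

1 1.5995 1->0
final: 0 -1.5716

Mode 1: guard c·x = -1.2846 hit at Δt = 1.5995 (t = 1.5995), x⁻ = (-1.2846) → reset → x⁺ = (-1.7331), jump to mode 0
Mode 0: flow for 0.6396 to horizon, guard not reached → x = (-1.5716)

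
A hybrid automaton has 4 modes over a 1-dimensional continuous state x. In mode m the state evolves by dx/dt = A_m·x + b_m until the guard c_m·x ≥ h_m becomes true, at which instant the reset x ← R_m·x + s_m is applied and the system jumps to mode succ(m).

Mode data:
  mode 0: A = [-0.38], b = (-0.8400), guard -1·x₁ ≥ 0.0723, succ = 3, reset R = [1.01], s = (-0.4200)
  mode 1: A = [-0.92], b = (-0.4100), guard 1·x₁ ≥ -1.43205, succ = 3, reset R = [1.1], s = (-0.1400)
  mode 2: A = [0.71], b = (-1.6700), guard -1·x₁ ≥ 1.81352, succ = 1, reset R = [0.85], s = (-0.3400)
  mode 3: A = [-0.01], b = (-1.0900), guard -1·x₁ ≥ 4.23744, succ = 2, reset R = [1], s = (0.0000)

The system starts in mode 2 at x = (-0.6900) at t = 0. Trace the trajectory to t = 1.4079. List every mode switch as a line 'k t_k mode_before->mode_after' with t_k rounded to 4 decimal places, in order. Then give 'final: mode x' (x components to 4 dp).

Mode 2: guard c·x = 1.8135 hit at Δt = 0.4427 (t = 0.4427), x⁻ = (-1.8135) → reset → x⁺ = (-1.8815), jump to mode 1
Mode 1: guard c·x = -1.4321 hit at Δt = 0.4081 (t = 0.8508), x⁻ = (-1.4321) → reset → x⁺ = (-1.7153), jump to mode 3
Mode 3: flow for 0.5571 to horizon, guard not reached → x = (-2.3113)

1 0.4427 2->1
2 0.8508 1->3
final: 3 -2.3113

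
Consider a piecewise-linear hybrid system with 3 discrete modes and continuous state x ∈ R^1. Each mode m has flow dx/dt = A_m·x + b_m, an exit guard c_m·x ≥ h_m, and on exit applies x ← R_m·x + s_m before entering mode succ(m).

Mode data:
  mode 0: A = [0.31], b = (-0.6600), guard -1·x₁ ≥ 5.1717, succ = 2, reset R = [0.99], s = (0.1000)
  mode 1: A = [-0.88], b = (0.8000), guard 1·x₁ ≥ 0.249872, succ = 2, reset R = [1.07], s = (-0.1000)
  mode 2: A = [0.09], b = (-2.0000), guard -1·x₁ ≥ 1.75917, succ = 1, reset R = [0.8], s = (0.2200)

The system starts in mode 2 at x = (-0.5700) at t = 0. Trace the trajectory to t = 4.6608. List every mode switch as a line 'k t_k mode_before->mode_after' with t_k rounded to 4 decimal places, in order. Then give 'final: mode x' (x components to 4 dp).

Mode 2: guard c·x = 1.7592 hit at Δt = 0.5651 (t = 0.5651), x⁻ = (-1.7592) → reset → x⁺ = (-1.1873), jump to mode 1
Mode 1: guard c·x = 0.2499 hit at Δt = 1.3147 (t = 1.8798), x⁻ = (0.2499) → reset → x⁺ = (0.1674), jump to mode 2
Mode 2: guard c·x = 1.7592 hit at Δt = 0.9305 (t = 2.8103), x⁻ = (-1.7592) → reset → x⁺ = (-1.1873), jump to mode 1
Mode 1: guard c·x = 0.2499 hit at Δt = 1.3147 (t = 4.1250), x⁻ = (0.2499) → reset → x⁺ = (0.1674), jump to mode 2
Mode 2: flow for 0.5358 to horizon, guard not reached → x = (-0.9222)

1 0.5651 2->1
2 1.8798 1->2
3 2.8103 2->1
4 4.1250 1->2
final: 2 -0.9222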